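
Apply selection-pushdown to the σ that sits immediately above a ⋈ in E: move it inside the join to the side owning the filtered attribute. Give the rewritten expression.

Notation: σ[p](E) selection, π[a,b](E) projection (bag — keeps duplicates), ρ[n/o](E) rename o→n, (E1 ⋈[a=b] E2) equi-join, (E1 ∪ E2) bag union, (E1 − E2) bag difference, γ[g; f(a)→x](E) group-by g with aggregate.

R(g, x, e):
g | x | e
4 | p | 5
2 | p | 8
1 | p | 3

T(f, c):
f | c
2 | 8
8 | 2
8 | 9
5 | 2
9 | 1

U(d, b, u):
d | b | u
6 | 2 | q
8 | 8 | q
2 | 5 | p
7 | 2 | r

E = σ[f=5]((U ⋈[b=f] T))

σ filters on f, owned by the right side.
E' = (U ⋈[b=f] σ[f=5](T))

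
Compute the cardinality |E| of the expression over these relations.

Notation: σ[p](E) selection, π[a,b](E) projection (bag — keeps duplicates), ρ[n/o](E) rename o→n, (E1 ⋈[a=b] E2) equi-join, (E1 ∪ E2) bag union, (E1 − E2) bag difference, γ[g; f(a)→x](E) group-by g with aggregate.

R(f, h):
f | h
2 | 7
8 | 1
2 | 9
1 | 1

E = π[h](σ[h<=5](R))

Subexpression sizes:
  R → 4
  σ[h<=5](R) → 2
  π[h](σ[h<=5](R)) → 2

|E| = 2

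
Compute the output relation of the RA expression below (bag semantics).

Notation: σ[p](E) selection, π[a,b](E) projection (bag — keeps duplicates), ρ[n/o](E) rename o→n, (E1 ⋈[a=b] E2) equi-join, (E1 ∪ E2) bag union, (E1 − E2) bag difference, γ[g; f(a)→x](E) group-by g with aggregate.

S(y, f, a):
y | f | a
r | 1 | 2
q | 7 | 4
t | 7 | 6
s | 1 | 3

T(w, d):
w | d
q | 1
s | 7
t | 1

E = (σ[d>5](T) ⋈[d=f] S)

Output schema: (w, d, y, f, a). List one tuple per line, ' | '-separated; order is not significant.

Subexpression sizes:
  T → 3
  σ[d>5](T) → 1
  S → 4
  (σ[d>5](T) ⋈[d=f] S) → 2

== RESULT ==
w | d | y | f | a
s | 7 | q | 7 | 4
s | 7 | t | 7 | 6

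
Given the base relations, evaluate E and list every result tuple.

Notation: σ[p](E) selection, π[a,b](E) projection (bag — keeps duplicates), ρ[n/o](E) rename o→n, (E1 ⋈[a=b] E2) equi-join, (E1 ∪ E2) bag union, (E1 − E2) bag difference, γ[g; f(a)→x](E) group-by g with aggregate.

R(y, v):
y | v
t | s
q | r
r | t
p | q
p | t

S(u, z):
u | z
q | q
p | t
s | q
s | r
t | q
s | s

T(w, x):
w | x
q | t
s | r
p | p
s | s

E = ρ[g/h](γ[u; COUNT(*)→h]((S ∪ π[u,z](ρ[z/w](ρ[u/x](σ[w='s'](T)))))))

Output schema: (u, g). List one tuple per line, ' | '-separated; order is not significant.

Stepwise |·|:
  S → 6
  T → 4
  σ[w='s'](T) → 2
  ρ[u/x](σ[w='s'](T)) → 2
  ρ[z/w](ρ[u/x](σ[w='s'](T))) → 2
  π[u,z](ρ[z/w](ρ[u/x](σ[w='s'](T)))) → 2
  (S ∪ π[u,z](ρ[z/w](ρ[u/x](σ[w='s'](T))))) → 8
  γ[u; COUNT(*)→h]((S ∪ π[u,z](ρ[z/w](ρ[u/x](σ[w='s'](T)))))) → 5
  ρ[g/h](γ[u; COUNT(*)→h]((S ∪ π[u,z](ρ[z/w](ρ[u/x](σ[w='s'](T))))))) → 5

== RESULT ==
u | g
p | 1
q | 1
r | 1
s | 4
t | 1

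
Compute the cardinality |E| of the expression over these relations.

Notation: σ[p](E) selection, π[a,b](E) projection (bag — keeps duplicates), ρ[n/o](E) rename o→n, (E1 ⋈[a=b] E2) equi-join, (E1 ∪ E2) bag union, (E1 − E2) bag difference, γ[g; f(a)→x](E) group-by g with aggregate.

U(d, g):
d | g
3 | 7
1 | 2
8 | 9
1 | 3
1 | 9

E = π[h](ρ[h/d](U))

Subexpression sizes:
  U → 5
  ρ[h/d](U) → 5
  π[h](ρ[h/d](U)) → 5

|E| = 5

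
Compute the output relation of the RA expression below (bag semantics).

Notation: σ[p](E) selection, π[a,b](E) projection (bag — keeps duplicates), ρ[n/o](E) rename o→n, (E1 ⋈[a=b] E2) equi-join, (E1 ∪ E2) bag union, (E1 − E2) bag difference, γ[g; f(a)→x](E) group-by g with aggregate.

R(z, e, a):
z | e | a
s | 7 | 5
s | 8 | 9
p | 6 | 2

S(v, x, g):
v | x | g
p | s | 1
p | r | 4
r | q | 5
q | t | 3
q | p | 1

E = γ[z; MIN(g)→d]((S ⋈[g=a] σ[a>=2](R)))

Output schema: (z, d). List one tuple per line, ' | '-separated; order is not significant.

Subexpression sizes:
  S → 5
  R → 3
  σ[a>=2](R) → 3
  (S ⋈[g=a] σ[a>=2](R)) → 1
  γ[z; MIN(g)→d]((S ⋈[g=a] σ[a>=2](R))) → 1

== RESULT ==
z | d
s | 5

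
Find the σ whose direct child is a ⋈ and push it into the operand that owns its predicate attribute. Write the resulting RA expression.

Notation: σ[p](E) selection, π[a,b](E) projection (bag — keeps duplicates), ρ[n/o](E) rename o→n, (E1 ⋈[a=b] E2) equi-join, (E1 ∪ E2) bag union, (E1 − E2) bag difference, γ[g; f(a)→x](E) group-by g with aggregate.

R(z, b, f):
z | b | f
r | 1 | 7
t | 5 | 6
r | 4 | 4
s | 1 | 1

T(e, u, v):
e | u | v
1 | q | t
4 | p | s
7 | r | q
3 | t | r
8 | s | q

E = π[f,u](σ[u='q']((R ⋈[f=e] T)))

σ filters on u, owned by the right side.
E' = π[f,u]((R ⋈[f=e] σ[u='q'](T)))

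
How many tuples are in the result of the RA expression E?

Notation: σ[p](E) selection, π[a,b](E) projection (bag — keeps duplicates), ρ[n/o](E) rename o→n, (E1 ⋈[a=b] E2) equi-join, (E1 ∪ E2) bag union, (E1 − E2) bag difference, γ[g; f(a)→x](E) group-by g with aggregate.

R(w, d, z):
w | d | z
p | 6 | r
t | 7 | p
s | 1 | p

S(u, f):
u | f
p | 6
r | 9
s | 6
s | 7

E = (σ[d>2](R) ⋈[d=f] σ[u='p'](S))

Row counts bottom-up:
  R → 3
  σ[d>2](R) → 2
  S → 4
  σ[u='p'](S) → 1
  (σ[d>2](R) ⋈[d=f] σ[u='p'](S)) → 1

|E| = 1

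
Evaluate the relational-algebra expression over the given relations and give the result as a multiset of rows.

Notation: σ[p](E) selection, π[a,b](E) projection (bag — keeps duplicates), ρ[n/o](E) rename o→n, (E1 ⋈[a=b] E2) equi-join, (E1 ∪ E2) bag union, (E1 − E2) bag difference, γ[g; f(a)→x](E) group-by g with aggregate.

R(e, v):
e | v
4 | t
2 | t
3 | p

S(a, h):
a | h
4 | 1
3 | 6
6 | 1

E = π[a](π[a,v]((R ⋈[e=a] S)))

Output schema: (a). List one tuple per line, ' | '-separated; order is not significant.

Row counts bottom-up:
  R → 3
  S → 3
  (R ⋈[e=a] S) → 2
  π[a,v]((R ⋈[e=a] S)) → 2
  π[a](π[a,v]((R ⋈[e=a] S))) → 2

== RESULT ==
a
3
4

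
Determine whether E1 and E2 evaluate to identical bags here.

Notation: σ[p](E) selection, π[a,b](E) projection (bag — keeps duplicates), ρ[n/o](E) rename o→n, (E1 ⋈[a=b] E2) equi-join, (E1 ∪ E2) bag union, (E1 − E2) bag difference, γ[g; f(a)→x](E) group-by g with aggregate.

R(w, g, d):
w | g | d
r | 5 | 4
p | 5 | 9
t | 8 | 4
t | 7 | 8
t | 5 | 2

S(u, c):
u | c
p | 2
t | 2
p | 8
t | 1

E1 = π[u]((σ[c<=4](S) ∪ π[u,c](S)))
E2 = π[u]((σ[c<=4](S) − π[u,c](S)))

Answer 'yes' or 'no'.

E1 per-node cardinality:
  S → 4
  σ[c<=4](S) → 3
  S → 4
  π[u,c](S) → 4
  (σ[c<=4](S) ∪ π[u,c](S)) → 7
  π[u]((σ[c<=4](S) ∪ π[u,c](S))) → 7
E2 per-node cardinality:
  S → 4
  σ[c<=4](S) → 3
  S → 4
  π[u,c](S) → 4
  (σ[c<=4](S) − π[u,c](S)) → 0
  π[u]((σ[c<=4](S) − π[u,c](S))) → 0

E1 result:
u
p
p
p
t
t
t
t
E2 result:
u
(0 rows)
Witness: ('p',) appears 3× in E1 but 0× in E2.

no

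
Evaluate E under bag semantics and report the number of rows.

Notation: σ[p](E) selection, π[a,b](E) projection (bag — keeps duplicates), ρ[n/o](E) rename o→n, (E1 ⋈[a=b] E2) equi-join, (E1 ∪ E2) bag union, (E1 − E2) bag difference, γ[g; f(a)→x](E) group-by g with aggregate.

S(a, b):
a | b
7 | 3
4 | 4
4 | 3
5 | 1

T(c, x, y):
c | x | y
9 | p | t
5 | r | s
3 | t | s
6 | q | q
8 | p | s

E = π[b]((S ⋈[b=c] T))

Stepwise |·|:
  S → 4
  T → 5
  (S ⋈[b=c] T) → 2
  π[b]((S ⋈[b=c] T)) → 2

|E| = 2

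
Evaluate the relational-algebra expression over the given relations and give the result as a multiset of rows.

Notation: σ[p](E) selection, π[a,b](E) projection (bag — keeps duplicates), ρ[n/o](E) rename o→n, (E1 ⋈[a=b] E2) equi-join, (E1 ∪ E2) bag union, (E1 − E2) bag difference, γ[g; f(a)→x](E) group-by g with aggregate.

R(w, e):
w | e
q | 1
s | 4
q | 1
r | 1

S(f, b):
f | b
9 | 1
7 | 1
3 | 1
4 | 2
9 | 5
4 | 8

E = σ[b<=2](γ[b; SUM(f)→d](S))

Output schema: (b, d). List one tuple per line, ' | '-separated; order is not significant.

Per-node cardinality:
  S → 6
  γ[b; SUM(f)→d](S) → 4
  σ[b<=2](γ[b; SUM(f)→d](S)) → 2

== RESULT ==
b | d
1 | 19
2 | 4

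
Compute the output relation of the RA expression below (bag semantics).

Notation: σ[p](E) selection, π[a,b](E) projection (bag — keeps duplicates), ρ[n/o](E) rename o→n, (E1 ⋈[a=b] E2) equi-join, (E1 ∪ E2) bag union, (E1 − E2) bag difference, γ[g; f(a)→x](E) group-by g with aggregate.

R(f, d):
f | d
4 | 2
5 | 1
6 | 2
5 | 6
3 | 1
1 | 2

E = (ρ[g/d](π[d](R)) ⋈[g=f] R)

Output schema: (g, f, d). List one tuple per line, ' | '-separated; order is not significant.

Subexpression sizes:
  R → 6
  π[d](R) → 6
  ρ[g/d](π[d](R)) → 6
  R → 6
  (ρ[g/d](π[d](R)) ⋈[g=f] R) → 3

== RESULT ==
g | f | d
1 | 1 | 2
1 | 1 | 2
6 | 6 | 2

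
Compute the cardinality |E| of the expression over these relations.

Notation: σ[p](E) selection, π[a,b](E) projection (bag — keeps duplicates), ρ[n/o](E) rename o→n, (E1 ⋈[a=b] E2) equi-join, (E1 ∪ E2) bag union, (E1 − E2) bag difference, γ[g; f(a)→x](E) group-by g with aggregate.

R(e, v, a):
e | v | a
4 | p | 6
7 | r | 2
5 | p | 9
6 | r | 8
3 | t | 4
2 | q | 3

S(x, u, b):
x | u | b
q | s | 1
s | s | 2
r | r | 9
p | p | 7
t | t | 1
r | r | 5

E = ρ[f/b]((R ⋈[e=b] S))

Subexpression sizes:
  R → 6
  S → 6
  (R ⋈[e=b] S) → 3
  ρ[f/b]((R ⋈[e=b] S)) → 3

|E| = 3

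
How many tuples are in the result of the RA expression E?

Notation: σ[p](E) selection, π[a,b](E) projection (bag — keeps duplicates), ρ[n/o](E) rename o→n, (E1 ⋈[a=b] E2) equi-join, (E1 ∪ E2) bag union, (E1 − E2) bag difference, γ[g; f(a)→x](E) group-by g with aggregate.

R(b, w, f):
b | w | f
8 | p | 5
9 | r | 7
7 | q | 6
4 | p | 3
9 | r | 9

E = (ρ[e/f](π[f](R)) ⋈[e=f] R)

Stepwise |·|:
  R → 5
  π[f](R) → 5
  ρ[e/f](π[f](R)) → 5
  R → 5
  (ρ[e/f](π[f](R)) ⋈[e=f] R) → 5

|E| = 5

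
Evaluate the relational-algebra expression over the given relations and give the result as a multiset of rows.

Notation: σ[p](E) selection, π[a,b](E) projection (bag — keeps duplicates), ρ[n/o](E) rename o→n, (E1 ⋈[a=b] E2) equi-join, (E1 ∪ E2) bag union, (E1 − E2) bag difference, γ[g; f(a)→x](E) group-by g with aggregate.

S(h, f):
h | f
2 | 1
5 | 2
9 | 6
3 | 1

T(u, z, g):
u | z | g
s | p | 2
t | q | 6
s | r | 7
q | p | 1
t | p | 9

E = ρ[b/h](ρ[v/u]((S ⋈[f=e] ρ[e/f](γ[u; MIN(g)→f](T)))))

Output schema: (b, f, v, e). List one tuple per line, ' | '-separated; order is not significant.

Row counts bottom-up:
  S → 4
  T → 5
  γ[u; MIN(g)→f](T) → 3
  ρ[e/f](γ[u; MIN(g)→f](T)) → 3
  (S ⋈[f=e] ρ[e/f](γ[u; MIN(g)→f](T))) → 4
  ρ[v/u]((S ⋈[f=e] ρ[e/f](γ[u; MIN(g)→f](T)))) → 4
  ρ[b/h](ρ[v/u]((S ⋈[f=e] ρ[e/f](γ[u; MIN(g)→f](T))))) → 4

== RESULT ==
b | f | v | e
2 | 1 | q | 1
3 | 1 | q | 1
5 | 2 | s | 2
9 | 6 | t | 6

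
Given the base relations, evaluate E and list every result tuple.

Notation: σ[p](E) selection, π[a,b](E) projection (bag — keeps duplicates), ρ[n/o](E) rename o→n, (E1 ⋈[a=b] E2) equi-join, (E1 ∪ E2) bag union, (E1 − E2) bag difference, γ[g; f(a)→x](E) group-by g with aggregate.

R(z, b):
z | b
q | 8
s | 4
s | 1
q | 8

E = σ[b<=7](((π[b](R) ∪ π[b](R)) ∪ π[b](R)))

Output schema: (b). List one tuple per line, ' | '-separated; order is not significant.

Per-node cardinality:
  R → 4
  π[b](R) → 4
  R → 4
  π[b](R) → 4
  (π[b](R) ∪ π[b](R)) → 8
  R → 4
  π[b](R) → 4
  ((π[b](R) ∪ π[b](R)) ∪ π[b](R)) → 12
  σ[b<=7](((π[b](R) ∪ π[b](R)) ∪ π[b](R))) → 6

== RESULT ==
b
1
1
1
4
4
4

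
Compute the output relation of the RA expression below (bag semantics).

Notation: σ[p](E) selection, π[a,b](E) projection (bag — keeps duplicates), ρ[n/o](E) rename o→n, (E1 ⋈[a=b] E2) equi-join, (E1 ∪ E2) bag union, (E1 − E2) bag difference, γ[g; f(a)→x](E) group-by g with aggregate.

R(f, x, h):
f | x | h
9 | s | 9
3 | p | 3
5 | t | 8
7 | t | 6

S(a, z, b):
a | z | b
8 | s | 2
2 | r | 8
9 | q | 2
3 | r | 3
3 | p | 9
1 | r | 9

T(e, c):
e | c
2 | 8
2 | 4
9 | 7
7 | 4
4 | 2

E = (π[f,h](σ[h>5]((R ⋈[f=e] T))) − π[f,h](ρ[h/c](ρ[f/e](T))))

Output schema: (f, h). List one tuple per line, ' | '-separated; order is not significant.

Per-node cardinality:
  R → 4
  T → 5
  (R ⋈[f=e] T) → 2
  σ[h>5]((R ⋈[f=e] T)) → 2
  π[f,h](σ[h>5]((R ⋈[f=e] T))) → 2
  T → 5
  ρ[f/e](T) → 5
  ρ[h/c](ρ[f/e](T)) → 5
  π[f,h](ρ[h/c](ρ[f/e](T))) → 5
  (π[f,h](σ[h>5]((R ⋈[f=e] T))) − π[f,h](ρ[h/c](ρ[f/e](T)))) → 2

== RESULT ==
f | h
7 | 6
9 | 9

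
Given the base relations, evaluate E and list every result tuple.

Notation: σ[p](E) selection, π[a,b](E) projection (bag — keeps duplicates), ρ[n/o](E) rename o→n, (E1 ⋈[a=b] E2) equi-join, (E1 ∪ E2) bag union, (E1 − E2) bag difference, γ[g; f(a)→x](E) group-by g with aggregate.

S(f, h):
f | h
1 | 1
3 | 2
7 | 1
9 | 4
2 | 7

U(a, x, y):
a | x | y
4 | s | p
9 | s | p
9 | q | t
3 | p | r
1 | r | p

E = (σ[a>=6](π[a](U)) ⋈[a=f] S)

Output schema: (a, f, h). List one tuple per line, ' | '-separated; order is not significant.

Stepwise |·|:
  U → 5
  π[a](U) → 5
  σ[a>=6](π[a](U)) → 2
  S → 5
  (σ[a>=6](π[a](U)) ⋈[a=f] S) → 2

== RESULT ==
a | f | h
9 | 9 | 4
9 | 9 | 4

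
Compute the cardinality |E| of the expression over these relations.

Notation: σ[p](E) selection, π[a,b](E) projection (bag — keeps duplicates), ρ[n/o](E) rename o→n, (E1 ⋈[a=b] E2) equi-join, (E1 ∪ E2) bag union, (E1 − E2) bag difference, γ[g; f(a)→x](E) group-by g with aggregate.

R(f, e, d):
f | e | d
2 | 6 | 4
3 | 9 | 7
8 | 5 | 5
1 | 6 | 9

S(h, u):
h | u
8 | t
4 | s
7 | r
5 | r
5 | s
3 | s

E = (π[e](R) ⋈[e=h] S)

Subexpression sizes:
  R → 4
  π[e](R) → 4
  S → 6
  (π[e](R) ⋈[e=h] S) → 2

|E| = 2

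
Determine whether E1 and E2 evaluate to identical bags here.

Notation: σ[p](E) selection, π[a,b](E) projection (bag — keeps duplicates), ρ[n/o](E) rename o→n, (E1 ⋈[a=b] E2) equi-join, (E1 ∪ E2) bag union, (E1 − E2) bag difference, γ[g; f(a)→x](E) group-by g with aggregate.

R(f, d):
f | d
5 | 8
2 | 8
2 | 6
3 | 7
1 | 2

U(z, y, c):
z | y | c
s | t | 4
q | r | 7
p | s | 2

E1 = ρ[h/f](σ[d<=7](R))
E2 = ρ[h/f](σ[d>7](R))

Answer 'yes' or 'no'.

E1 subexpression sizes:
  R → 5
  σ[d<=7](R) → 3
  ρ[h/f](σ[d<=7](R)) → 3
E2 subexpression sizes:
  R → 5
  σ[d>7](R) → 2
  ρ[h/f](σ[d>7](R)) → 2

E1 result:
h | d
1 | 2
2 | 6
3 | 7
E2 result:
h | d
2 | 8
5 | 8
Witness: (1, 2) appears 1× in E1 but 0× in E2.

no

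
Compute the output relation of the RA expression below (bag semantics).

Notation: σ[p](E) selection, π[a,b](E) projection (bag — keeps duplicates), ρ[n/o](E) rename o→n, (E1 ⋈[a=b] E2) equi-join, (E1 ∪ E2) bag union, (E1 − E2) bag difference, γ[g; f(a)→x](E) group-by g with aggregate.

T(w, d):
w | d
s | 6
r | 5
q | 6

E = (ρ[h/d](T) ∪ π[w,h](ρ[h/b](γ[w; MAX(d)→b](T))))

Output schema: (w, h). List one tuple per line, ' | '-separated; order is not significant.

Per-node cardinality:
  T → 3
  ρ[h/d](T) → 3
  T → 3
  γ[w; MAX(d)→b](T) → 3
  ρ[h/b](γ[w; MAX(d)→b](T)) → 3
  π[w,h](ρ[h/b](γ[w; MAX(d)→b](T))) → 3
  (ρ[h/d](T) ∪ π[w,h](ρ[h/b](γ[w; MAX(d)→b](T)))) → 6

== RESULT ==
w | h
q | 6
q | 6
r | 5
r | 5
s | 6
s | 6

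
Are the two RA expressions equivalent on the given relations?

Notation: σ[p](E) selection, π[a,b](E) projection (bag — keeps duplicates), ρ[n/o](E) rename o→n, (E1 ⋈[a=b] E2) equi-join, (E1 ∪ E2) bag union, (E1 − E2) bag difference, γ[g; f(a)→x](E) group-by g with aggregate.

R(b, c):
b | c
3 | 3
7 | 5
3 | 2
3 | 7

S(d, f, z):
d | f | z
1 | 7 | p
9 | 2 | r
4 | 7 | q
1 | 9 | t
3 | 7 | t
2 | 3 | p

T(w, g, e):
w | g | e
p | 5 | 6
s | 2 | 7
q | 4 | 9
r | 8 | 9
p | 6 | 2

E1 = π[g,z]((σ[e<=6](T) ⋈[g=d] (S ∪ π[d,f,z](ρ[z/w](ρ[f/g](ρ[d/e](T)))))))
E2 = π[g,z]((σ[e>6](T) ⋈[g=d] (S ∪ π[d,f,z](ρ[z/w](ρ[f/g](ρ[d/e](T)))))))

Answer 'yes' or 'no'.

E1 subexpression sizes:
  T → 5
  σ[e<=6](T) → 2
  S → 6
  T → 5
  ρ[d/e](T) → 5
  ρ[f/g](ρ[d/e](T)) → 5
  ρ[z/w](ρ[f/g](ρ[d/e](T))) → 5
  π[d,f,z](ρ[z/w](ρ[f/g](ρ[d/e](T)))) → 5
  (S ∪ π[d,f,z](ρ[z/w](ρ[f/g](ρ[d/e](T))))) → 11
  (σ[e<=6](T) ⋈[g=d] (S ∪ π[d,f,z](ρ[z/w](ρ[f/g](ρ[d/e](T)))))) → 1
  π[g,z]((σ[e<=6](T) ⋈[g=d] (S ∪ π[d,f,z](ρ[z/w](ρ[f/g](ρ[d/e](T))))))) → 1
E2 subexpression sizes:
  T → 5
  σ[e>6](T) → 3
  S → 6
  T → 5
  ρ[d/e](T) → 5
  ρ[f/g](ρ[d/e](T)) → 5
  ρ[z/w](ρ[f/g](ρ[d/e](T))) → 5
  π[d,f,z](ρ[z/w](ρ[f/g](ρ[d/e](T)))) → 5
  (S ∪ π[d,f,z](ρ[z/w](ρ[f/g](ρ[d/e](T))))) → 11
  (σ[e>6](T) ⋈[g=d] (S ∪ π[d,f,z](ρ[z/w](ρ[f/g](ρ[d/e](T)))))) → 3
  π[g,z]((σ[e>6](T) ⋈[g=d] (S ∪ π[d,f,z](ρ[z/w](ρ[f/g](ρ[d/e](T))))))) → 3

E1 result:
g | z
6 | p
E2 result:
g | z
2 | p
2 | p
4 | q
Witness: (6, 'p') appears 1× in E1 but 0× in E2.

no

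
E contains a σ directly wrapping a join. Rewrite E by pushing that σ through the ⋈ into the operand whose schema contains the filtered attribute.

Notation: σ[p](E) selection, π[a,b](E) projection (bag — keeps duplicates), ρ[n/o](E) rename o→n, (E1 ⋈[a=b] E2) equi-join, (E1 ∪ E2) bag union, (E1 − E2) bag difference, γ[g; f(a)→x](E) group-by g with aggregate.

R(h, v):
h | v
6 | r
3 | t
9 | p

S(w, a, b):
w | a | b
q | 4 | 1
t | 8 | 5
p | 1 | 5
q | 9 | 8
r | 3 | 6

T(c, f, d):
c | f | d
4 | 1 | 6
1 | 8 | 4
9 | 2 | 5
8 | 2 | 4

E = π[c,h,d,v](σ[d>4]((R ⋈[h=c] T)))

σ filters on d, owned by the right side.
E' = π[c,h,d,v]((R ⋈[h=c] σ[d>4](T)))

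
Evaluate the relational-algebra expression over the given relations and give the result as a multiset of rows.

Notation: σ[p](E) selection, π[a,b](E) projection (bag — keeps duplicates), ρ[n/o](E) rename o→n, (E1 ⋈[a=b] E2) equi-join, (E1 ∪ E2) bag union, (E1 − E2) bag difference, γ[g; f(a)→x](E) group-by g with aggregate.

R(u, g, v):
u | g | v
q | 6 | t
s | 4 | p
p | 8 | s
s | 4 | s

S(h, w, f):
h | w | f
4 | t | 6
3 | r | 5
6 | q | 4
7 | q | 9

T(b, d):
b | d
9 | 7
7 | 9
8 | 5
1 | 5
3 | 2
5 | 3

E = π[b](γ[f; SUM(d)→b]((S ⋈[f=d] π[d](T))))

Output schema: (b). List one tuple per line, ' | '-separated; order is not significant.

Subexpression sizes:
  S → 4
  T → 6
  π[d](T) → 6
  (S ⋈[f=d] π[d](T)) → 3
  γ[f; SUM(d)→b]((S ⋈[f=d] π[d](T))) → 2
  π[b](γ[f; SUM(d)→b]((S ⋈[f=d] π[d](T)))) → 2

== RESULT ==
b
9
10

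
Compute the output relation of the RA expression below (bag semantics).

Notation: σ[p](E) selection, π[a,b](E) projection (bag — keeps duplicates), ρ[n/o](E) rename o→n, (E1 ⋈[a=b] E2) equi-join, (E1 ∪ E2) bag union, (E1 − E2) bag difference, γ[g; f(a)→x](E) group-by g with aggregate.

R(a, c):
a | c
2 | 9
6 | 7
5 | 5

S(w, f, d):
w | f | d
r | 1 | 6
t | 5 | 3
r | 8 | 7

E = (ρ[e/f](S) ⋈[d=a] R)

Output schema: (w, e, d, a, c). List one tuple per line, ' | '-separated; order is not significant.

Subexpression sizes:
  S → 3
  ρ[e/f](S) → 3
  R → 3
  (ρ[e/f](S) ⋈[d=a] R) → 1

== RESULT ==
w | e | d | a | c
r | 1 | 6 | 6 | 7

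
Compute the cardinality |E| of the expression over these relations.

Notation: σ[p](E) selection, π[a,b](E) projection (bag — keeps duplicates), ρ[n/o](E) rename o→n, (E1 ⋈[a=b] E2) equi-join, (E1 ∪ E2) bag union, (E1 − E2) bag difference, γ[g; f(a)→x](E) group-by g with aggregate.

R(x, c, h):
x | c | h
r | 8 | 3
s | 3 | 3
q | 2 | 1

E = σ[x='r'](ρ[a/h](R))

Subexpression sizes:
  R → 3
  ρ[a/h](R) → 3
  σ[x='r'](ρ[a/h](R)) → 1

|E| = 1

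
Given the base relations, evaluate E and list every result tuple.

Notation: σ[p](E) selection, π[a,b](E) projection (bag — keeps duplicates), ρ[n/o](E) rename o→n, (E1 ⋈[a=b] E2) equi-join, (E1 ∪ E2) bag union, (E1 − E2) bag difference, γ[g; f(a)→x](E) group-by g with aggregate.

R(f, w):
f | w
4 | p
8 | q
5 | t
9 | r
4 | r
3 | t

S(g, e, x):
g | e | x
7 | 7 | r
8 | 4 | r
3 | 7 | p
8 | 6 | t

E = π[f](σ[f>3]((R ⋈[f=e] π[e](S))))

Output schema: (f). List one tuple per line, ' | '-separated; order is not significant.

Stepwise |·|:
  R → 6
  S → 4
  π[e](S) → 4
  (R ⋈[f=e] π[e](S)) → 2
  σ[f>3]((R ⋈[f=e] π[e](S))) → 2
  π[f](σ[f>3]((R ⋈[f=e] π[e](S)))) → 2

== RESULT ==
f
4
4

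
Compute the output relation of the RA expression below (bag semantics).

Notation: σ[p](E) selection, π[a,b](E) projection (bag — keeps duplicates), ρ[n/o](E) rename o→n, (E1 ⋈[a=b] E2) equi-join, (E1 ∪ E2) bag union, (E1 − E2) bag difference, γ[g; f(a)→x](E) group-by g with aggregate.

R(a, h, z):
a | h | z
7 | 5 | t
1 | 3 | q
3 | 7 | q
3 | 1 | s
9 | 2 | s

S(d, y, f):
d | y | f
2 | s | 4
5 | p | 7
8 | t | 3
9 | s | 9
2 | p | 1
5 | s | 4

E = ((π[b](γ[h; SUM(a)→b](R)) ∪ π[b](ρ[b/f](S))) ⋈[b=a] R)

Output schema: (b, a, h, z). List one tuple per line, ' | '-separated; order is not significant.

Stepwise |·|:
  R → 5
  γ[h; SUM(a)→b](R) → 5
  π[b](γ[h; SUM(a)→b](R)) → 5
  S → 6
  ρ[b/f](S) → 6
  π[b](ρ[b/f](S)) → 6
  (π[b](γ[h; SUM(a)→b](R)) ∪ π[b](ρ[b/f](S))) → 11
  R → 5
  ((π[b](γ[h; SUM(a)→b](R)) ∪ π[b](ρ[b/f](S))) ⋈[b=a] R) → 12

== RESULT ==
b | a | h | z
1 | 1 | 3 | q
1 | 1 | 3 | q
3 | 3 | 1 | s
3 | 3 | 1 | s
3 | 3 | 1 | s
3 | 3 | 7 | q
3 | 3 | 7 | q
3 | 3 | 7 | q
7 | 7 | 5 | t
7 | 7 | 5 | t
9 | 9 | 2 | s
9 | 9 | 2 | s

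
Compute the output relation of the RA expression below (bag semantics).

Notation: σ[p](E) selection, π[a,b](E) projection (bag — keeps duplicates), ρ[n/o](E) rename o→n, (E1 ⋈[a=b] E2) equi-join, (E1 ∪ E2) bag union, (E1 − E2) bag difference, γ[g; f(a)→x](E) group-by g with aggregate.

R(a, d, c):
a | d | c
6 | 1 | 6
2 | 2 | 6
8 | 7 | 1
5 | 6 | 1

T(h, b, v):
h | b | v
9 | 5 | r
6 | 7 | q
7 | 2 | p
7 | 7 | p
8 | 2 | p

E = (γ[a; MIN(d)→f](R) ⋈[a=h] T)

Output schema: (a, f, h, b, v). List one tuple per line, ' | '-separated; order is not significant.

Subexpression sizes:
  R → 4
  γ[a; MIN(d)→f](R) → 4
  T → 5
  (γ[a; MIN(d)→f](R) ⋈[a=h] T) → 2

== RESULT ==
a | f | h | b | v
6 | 1 | 6 | 7 | q
8 | 7 | 8 | 2 | p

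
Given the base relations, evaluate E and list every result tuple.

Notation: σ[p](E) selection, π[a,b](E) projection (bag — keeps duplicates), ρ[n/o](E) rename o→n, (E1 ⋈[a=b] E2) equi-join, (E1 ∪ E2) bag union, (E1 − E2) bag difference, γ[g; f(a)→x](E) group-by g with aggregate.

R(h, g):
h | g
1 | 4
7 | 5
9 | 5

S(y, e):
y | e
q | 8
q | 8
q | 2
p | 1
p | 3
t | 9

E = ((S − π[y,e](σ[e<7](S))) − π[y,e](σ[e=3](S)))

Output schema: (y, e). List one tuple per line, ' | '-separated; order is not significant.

Row counts bottom-up:
  S → 6
  S → 6
  σ[e<7](S) → 3
  π[y,e](σ[e<7](S)) → 3
  (S − π[y,e](σ[e<7](S))) → 3
  S → 6
  σ[e=3](S) → 1
  π[y,e](σ[e=3](S)) → 1
  ((S − π[y,e](σ[e<7](S))) − π[y,e](σ[e=3](S))) → 3

== RESULT ==
y | e
q | 8
q | 8
t | 9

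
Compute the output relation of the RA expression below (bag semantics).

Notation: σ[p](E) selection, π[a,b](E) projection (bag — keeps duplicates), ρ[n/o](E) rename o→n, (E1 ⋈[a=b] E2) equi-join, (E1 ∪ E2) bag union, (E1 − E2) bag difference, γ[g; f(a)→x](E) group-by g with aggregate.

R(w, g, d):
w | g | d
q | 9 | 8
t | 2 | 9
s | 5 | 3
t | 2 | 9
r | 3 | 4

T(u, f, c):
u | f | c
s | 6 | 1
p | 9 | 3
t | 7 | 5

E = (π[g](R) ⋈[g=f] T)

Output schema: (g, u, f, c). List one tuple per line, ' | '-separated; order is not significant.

Subexpression sizes:
  R → 5
  π[g](R) → 5
  T → 3
  (π[g](R) ⋈[g=f] T) → 1

== RESULT ==
g | u | f | c
9 | p | 9 | 3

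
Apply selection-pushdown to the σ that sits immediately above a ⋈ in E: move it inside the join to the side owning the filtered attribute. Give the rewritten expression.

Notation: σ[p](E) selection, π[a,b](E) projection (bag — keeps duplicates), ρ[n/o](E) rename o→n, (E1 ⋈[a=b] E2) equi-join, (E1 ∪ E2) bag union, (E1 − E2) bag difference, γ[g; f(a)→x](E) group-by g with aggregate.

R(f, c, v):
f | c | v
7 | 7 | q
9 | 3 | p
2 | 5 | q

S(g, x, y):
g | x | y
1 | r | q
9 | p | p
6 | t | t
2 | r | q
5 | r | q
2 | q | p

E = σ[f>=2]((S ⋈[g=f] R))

σ filters on f, owned by the right side.
E' = (S ⋈[g=f] σ[f>=2](R))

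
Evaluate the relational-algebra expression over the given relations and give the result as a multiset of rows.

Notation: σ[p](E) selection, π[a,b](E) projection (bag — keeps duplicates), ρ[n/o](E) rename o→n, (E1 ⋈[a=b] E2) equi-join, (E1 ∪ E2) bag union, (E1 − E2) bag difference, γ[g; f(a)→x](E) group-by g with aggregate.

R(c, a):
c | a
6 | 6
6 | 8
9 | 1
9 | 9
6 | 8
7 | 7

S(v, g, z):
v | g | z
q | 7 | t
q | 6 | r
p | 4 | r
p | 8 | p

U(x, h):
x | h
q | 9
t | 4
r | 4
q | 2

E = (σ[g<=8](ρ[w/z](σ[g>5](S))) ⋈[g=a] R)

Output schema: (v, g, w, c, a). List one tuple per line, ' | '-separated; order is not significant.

Stepwise |·|:
  S → 4
  σ[g>5](S) → 3
  ρ[w/z](σ[g>5](S)) → 3
  σ[g<=8](ρ[w/z](σ[g>5](S))) → 3
  R → 6
  (σ[g<=8](ρ[w/z](σ[g>5](S))) ⋈[g=a] R) → 4

== RESULT ==
v | g | w | c | a
p | 8 | p | 6 | 8
p | 8 | p | 6 | 8
q | 6 | r | 6 | 6
q | 7 | t | 7 | 7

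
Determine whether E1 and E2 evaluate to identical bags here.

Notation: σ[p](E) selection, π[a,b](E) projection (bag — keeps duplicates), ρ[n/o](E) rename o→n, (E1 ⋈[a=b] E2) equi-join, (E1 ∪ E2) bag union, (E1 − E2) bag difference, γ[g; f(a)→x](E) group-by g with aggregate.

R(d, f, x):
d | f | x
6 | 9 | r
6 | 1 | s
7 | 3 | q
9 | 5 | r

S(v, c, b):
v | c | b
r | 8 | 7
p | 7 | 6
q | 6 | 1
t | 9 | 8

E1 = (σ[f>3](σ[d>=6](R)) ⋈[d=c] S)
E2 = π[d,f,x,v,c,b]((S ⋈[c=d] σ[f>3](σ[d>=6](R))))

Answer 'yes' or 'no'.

E1 subexpression sizes:
  R → 4
  σ[d>=6](R) → 4
  σ[f>3](σ[d>=6](R)) → 2
  S → 4
  (σ[f>3](σ[d>=6](R)) ⋈[d=c] S) → 2
E2 subexpression sizes:
  S → 4
  R → 4
  σ[d>=6](R) → 4
  σ[f>3](σ[d>=6](R)) → 2
  (S ⋈[c=d] σ[f>3](σ[d>=6](R))) → 2
  π[d,f,x,v,c,b]((S ⋈[c=d] σ[f>3](σ[d>=6](R)))) → 2

E1 and E2 produce the same multiset:
d | f | x | v | c | b
6 | 9 | r | q | 6 | 1
9 | 5 | r | t | 9 | 8

yes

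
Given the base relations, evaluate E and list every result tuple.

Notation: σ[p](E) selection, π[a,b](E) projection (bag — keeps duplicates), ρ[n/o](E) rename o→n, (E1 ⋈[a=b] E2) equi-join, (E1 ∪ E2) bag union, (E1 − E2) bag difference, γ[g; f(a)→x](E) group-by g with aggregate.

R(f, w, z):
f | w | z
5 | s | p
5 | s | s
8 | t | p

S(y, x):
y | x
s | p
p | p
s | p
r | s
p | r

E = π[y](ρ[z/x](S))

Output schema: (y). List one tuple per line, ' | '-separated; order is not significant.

Subexpression sizes:
  S → 5
  ρ[z/x](S) → 5
  π[y](ρ[z/x](S)) → 5

== RESULT ==
y
p
p
r
s
s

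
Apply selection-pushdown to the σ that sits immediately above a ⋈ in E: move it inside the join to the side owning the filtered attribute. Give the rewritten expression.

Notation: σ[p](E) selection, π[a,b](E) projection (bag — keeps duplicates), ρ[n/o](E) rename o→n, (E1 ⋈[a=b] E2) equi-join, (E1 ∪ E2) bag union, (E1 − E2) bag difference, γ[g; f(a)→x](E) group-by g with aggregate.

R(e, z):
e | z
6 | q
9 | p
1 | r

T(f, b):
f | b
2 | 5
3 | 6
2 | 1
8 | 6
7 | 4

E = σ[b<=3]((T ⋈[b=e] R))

σ filters on b, owned by the left side.
E' = (σ[b<=3](T) ⋈[b=e] R)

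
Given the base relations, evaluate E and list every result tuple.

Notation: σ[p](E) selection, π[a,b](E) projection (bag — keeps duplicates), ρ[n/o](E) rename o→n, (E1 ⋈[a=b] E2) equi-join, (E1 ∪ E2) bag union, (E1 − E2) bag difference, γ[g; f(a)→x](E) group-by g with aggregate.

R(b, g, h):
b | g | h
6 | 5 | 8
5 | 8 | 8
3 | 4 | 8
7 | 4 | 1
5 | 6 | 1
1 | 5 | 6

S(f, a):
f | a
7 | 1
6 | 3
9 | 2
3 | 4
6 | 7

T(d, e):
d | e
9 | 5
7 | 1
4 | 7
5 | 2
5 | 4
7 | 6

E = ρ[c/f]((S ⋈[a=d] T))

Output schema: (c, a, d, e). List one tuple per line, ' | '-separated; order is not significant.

Subexpression sizes:
  S → 5
  T → 6
  (S ⋈[a=d] T) → 3
  ρ[c/f]((S ⋈[a=d] T)) → 3

== RESULT ==
c | a | d | e
3 | 4 | 4 | 7
6 | 7 | 7 | 1
6 | 7 | 7 | 6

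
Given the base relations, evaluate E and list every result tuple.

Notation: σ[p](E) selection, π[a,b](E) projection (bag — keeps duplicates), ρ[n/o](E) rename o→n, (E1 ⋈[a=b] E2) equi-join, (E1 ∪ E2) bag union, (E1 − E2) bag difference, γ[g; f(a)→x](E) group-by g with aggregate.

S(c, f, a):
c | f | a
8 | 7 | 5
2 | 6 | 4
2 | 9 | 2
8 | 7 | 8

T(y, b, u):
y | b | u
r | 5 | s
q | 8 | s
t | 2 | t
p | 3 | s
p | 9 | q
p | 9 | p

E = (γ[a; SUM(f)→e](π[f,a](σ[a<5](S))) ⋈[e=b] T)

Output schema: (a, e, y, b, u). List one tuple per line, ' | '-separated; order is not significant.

Row counts bottom-up:
  S → 4
  σ[a<5](S) → 2
  π[f,a](σ[a<5](S)) → 2
  γ[a; SUM(f)→e](π[f,a](σ[a<5](S))) → 2
  T → 6
  (γ[a; SUM(f)→e](π[f,a](σ[a<5](S))) ⋈[e=b] T) → 2

== RESULT ==
a | e | y | b | u
2 | 9 | p | 9 | p
2 | 9 | p | 9 | q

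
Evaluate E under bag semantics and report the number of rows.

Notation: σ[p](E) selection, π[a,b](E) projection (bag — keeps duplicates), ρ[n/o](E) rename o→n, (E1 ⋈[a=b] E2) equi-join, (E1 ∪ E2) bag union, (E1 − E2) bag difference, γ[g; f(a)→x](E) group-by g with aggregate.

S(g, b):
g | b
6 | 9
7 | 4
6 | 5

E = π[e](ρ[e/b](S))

Row counts bottom-up:
  S → 3
  ρ[e/b](S) → 3
  π[e](ρ[e/b](S)) → 3

|E| = 3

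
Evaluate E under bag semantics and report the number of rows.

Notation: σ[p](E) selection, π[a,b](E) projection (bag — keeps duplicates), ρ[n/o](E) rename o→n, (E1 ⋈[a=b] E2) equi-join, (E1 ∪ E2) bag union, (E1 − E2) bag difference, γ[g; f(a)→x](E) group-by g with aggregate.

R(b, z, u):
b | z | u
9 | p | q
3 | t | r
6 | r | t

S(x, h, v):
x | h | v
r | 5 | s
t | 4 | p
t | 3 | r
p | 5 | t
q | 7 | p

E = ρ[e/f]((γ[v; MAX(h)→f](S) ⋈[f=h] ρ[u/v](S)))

Stepwise |·|:
  S → 5
  γ[v; MAX(h)→f](S) → 4
  S → 5
  ρ[u/v](S) → 5
  (γ[v; MAX(h)→f](S) ⋈[f=h] ρ[u/v](S)) → 6
  ρ[e/f]((γ[v; MAX(h)→f](S) ⋈[f=h] ρ[u/v](S))) → 6

|E| = 6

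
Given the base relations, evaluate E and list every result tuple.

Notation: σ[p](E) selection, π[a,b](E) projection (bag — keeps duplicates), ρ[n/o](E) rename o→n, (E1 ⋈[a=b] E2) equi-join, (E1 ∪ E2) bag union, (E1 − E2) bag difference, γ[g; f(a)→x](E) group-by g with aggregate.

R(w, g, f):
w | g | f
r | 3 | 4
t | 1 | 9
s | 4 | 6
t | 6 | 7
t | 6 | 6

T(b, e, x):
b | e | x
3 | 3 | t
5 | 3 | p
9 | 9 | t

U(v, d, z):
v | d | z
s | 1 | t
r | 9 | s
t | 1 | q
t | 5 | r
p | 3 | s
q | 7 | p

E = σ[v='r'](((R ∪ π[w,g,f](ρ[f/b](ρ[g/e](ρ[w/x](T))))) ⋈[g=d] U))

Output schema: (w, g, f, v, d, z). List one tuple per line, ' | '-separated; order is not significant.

Subexpression sizes:
  R → 5
  T → 3
  ρ[w/x](T) → 3
  ρ[g/e](ρ[w/x](T)) → 3
  ρ[f/b](ρ[g/e](ρ[w/x](T))) → 3
  π[w,g,f](ρ[f/b](ρ[g/e](ρ[w/x](T)))) → 3
  (R ∪ π[w,g,f](ρ[f/b](ρ[g/e](ρ[w/x](T))))) → 8
  U → 6
  ((R ∪ π[w,g,f](ρ[f/b](ρ[g/e](ρ[w/x](T))))) ⋈[g=d] U) → 6
  σ[v='r'](((R ∪ π[w,g,f](ρ[f/b](ρ[g/e](ρ[w/x](T))))) ⋈[g=d] U)) → 1

== RESULT ==
w | g | f | v | d | z
t | 9 | 9 | r | 9 | s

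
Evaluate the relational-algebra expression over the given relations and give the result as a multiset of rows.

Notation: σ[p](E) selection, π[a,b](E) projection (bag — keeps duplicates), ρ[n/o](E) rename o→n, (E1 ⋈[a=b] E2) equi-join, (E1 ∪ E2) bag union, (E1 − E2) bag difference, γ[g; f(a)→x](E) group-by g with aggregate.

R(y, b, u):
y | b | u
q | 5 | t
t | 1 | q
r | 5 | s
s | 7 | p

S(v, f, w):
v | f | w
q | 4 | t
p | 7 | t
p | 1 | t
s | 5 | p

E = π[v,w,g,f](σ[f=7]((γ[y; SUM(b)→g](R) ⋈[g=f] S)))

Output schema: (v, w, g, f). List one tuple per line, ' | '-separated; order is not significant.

Row counts bottom-up:
  R → 4
  γ[y; SUM(b)→g](R) → 4
  S → 4
  (γ[y; SUM(b)→g](R) ⋈[g=f] S) → 4
  σ[f=7]((γ[y; SUM(b)→g](R) ⋈[g=f] S)) → 1
  π[v,w,g,f](σ[f=7]((γ[y; SUM(b)→g](R) ⋈[g=f] S))) → 1

== RESULT ==
v | w | g | f
p | t | 7 | 7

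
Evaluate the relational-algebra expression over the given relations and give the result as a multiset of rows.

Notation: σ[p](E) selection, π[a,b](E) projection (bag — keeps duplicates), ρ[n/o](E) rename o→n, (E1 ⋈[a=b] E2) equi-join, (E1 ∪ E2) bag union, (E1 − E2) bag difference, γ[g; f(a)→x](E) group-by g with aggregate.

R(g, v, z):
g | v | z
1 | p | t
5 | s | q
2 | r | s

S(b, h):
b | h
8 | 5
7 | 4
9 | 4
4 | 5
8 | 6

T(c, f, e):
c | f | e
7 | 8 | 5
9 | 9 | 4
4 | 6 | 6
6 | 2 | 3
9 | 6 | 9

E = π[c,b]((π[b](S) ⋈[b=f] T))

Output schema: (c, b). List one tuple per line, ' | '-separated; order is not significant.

Subexpression sizes:
  S → 5
  π[b](S) → 5
  T → 5
  (π[b](S) ⋈[b=f] T) → 3
  π[c,b]((π[b](S) ⋈[b=f] T)) → 3

== RESULT ==
c | b
7 | 8
7 | 8
9 | 9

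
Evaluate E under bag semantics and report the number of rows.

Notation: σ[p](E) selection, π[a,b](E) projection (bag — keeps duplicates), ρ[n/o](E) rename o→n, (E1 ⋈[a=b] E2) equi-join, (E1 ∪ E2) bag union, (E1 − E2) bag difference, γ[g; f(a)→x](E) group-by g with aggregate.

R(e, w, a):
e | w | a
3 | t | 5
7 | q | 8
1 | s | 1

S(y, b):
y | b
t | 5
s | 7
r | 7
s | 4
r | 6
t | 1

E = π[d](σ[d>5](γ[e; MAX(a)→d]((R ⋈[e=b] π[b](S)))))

Stepwise |·|:
  R → 3
  S → 6
  π[b](S) → 6
  (R ⋈[e=b] π[b](S)) → 3
  γ[e; MAX(a)→d]((R ⋈[e=b] π[b](S))) → 2
  σ[d>5](γ[e; MAX(a)→d]((R ⋈[e=b] π[b](S)))) → 1
  π[d](σ[d>5](γ[e; MAX(a)→d]((R ⋈[e=b] π[b](S))))) → 1

|E| = 1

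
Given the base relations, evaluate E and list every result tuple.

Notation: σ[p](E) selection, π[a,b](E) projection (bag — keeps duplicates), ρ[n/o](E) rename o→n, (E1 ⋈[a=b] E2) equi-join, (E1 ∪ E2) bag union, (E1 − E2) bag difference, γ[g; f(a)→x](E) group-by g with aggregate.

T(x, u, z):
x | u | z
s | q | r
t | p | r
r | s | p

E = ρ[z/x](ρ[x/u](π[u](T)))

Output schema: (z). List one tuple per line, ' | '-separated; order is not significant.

Stepwise |·|:
  T → 3
  π[u](T) → 3
  ρ[x/u](π[u](T)) → 3
  ρ[z/x](ρ[x/u](π[u](T))) → 3

== RESULT ==
z
p
q
s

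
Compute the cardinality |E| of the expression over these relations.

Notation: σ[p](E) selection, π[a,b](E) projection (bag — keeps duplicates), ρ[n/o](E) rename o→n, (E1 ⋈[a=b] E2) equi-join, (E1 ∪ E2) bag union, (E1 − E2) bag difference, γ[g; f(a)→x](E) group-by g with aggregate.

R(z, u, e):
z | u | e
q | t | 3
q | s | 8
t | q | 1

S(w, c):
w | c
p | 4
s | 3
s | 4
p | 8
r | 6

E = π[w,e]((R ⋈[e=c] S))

Per-node cardinality:
  R → 3
  S → 5
  (R ⋈[e=c] S) → 2
  π[w,e]((R ⋈[e=c] S)) → 2

|E| = 2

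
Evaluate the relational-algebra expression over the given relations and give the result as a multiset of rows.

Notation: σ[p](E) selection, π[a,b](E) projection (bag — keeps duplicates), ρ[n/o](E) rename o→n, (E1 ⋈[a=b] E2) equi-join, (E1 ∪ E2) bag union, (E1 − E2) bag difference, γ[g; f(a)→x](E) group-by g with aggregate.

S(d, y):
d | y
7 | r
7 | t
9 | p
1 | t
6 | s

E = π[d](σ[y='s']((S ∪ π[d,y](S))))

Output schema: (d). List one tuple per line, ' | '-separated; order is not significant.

Per-node cardinality:
  S → 5
  S → 5
  π[d,y](S) → 5
  (S ∪ π[d,y](S)) → 10
  σ[y='s']((S ∪ π[d,y](S))) → 2
  π[d](σ[y='s']((S ∪ π[d,y](S)))) → 2

== RESULT ==
d
6
6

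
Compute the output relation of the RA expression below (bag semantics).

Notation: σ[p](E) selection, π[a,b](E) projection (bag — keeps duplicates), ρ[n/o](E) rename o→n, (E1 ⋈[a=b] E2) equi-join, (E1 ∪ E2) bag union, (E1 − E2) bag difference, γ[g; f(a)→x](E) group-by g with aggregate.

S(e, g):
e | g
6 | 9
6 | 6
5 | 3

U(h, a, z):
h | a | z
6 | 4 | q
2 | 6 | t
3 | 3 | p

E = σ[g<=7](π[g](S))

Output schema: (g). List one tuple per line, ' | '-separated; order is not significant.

Stepwise |·|:
  S → 3
  π[g](S) → 3
  σ[g<=7](π[g](S)) → 2

== RESULT ==
g
3
6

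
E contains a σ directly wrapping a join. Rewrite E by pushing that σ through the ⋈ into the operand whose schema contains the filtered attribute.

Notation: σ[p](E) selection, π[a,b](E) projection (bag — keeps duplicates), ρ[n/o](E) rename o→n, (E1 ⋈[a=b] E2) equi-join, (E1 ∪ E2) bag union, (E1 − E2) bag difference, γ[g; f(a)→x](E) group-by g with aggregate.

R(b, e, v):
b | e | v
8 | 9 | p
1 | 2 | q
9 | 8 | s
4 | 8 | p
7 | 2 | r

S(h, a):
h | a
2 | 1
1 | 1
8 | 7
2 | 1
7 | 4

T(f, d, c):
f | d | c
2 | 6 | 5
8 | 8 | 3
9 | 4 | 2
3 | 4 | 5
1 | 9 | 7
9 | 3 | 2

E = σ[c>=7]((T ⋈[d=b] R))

σ filters on c, owned by the left side.
E' = (σ[c>=7](T) ⋈[d=b] R)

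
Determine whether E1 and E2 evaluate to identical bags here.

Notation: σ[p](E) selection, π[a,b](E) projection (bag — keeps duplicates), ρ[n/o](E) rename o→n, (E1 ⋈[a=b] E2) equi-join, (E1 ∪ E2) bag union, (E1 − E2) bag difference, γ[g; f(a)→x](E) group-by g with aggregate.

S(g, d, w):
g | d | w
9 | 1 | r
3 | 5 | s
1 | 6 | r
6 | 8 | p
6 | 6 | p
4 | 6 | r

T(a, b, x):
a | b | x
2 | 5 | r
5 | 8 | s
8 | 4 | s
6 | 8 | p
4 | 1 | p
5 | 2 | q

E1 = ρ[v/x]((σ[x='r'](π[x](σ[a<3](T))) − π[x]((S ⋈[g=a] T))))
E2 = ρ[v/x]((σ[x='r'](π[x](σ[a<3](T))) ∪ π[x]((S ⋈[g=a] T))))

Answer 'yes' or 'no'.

E1 row counts bottom-up:
  T → 6
  σ[a<3](T) → 1
  π[x](σ[a<3](T)) → 1
  σ[x='r'](π[x](σ[a<3](T))) → 1
  S → 6
  T → 6
  (S ⋈[g=a] T) → 3
  π[x]((S ⋈[g=a] T)) → 3
  (σ[x='r'](π[x](σ[a<3](T))) − π[x]((S ⋈[g=a] T))) → 1
  ρ[v/x]((σ[x='r'](π[x](σ[a<3](T))) − π[x]((S ⋈[g=a] T)))) → 1
E2 row counts bottom-up:
  T → 6
  σ[a<3](T) → 1
  π[x](σ[a<3](T)) → 1
  σ[x='r'](π[x](σ[a<3](T))) → 1
  S → 6
  T → 6
  (S ⋈[g=a] T) → 3
  π[x]((S ⋈[g=a] T)) → 3
  (σ[x='r'](π[x](σ[a<3](T))) ∪ π[x]((S ⋈[g=a] T))) → 4
  ρ[v/x]((σ[x='r'](π[x](σ[a<3](T))) ∪ π[x]((S ⋈[g=a] T)))) → 4

E1 result:
v
r
E2 result:
v
p
p
p
r
Witness: ('p',) appears 0× in E1 but 3× in E2.

no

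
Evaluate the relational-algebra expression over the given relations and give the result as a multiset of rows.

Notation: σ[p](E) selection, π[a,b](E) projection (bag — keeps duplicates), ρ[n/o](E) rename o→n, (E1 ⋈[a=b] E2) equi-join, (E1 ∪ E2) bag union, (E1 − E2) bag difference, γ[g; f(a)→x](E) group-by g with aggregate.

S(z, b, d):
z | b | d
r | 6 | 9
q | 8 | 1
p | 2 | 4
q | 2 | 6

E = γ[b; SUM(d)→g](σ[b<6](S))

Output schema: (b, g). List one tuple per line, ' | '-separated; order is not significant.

Stepwise |·|:
  S → 4
  σ[b<6](S) → 2
  γ[b; SUM(d)→g](σ[b<6](S)) → 1

== RESULT ==
b | g
2 | 10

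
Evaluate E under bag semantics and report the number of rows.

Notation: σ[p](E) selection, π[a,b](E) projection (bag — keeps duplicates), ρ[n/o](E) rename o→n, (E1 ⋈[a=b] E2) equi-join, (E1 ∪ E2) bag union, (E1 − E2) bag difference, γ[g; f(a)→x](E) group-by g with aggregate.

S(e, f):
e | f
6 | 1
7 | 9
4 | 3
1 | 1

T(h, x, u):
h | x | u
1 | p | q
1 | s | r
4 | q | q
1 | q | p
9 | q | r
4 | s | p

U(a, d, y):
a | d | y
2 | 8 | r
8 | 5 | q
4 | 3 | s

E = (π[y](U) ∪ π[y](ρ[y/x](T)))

Subexpression sizes:
  U → 3
  π[y](U) → 3
  T → 6
  ρ[y/x](T) → 6
  π[y](ρ[y/x](T)) → 6
  (π[y](U) ∪ π[y](ρ[y/x](T))) → 9

|E| = 9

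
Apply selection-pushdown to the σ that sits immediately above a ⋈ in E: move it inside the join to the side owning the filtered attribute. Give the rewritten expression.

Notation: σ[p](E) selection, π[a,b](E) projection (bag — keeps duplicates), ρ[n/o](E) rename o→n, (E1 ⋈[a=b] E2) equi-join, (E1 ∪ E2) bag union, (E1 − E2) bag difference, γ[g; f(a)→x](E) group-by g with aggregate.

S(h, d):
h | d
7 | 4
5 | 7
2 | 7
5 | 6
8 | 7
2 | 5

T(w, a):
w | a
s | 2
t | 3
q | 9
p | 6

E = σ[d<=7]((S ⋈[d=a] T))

σ filters on d, owned by the left side.
E' = (σ[d<=7](S) ⋈[d=a] T)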